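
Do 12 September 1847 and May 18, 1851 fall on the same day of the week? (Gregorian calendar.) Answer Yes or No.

From Sep 12, 1847 to May 18, 1851 is 1344 days.
1344 mod 7 = 0, so they are the same weekday.
(Sep 12, 1847 is a Sunday; May 18, 1851 is a Sunday.)

Yes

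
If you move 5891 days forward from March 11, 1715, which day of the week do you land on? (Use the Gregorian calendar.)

Mar 11, 1715 is a Monday.
5891 mod 7 = 4, so 5891 days after a Monday is Monday + 4 = Friday.

Friday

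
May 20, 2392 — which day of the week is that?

Wednesday

Doomsday rule: the anchor day for the 2300s is Wednesday. For year 92: 92÷12 = 7 r 8, and 8÷4 = 2, so 7+8+2 = 17.
Wednesday + 17 ≡ Saturday — that's 2392's doomsday.
In May the doomsday date is May 9.
May 20 is 11 days after May 9; 11 mod 7 = 4, so Saturday + 4 = Wednesday.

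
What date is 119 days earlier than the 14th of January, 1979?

September 17, 1978

−14 → Dec 31, 1978 (end of Dec, 31 days; 105 left).
−31 → Nov 30, 1978 (end of Nov, 30 days; 74 left).
−30 → Oct 31, 1978 (end of Oct, 31 days; 44 left).
−31 → Sep 30, 1978 (end of Sep, 30 days; 13 left).
−13 → Sep 17, 1978.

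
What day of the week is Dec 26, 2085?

Wednesday

January 1, 2085 is a Monday.
Jan 1, 2085 → Feb 1, 2085: 31 days (January has 31).
Feb 1, 2085 → Mar 1, 2085: 28 days (February has 28).
Mar 1, 2085 → Apr 1, 2085: 31 days (March has 31).
Apr 1, 2085 → May 1, 2085: 30 days (April has 30).
May 1, 2085 → Jun 1, 2085: 31 days (May has 31).
Jun 1, 2085 → Jul 1, 2085: 30 days (June has 30).
Jul 1, 2085 → Aug 1, 2085: 31 days (July has 31).
Aug 1, 2085 → Sep 1, 2085: 31 days (August has 31).
Sep 1, 2085 → Oct 1, 2085: 30 days (September has 30).
Oct 1, 2085 → Nov 1, 2085: 31 days (October has 31).
Nov 1, 2085 → Dec 1, 2085: 30 days (November has 30).
Dec 1, 2085 → Dec 26, 2085: 25 days.
Total: 359 days.
359 mod 7 = 2, so Monday + 2 = Wednesday.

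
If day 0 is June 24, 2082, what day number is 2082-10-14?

Jun 24, 2082 → Jul 24, 2082: 30 days (June has 30).
Jul 24, 2082 → Aug 24, 2082: 31 days (July has 31).
Aug 24, 2082 → Sep 24, 2082: 31 days (August has 31).
Sep 24, 2082 → Oct 14, 2082: 20 days.
Total: 112 days.

112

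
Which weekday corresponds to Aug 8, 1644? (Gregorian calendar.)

Monday

Doomsday rule: the anchor day for the 1600s is Tuesday. For year 44: 44÷12 = 3 r 8, and 8÷4 = 2, so 3+8+2 = 13.
Tuesday + 13 ≡ Monday — that's 1644's doomsday.
In August the doomsday date is Aug 8.
Aug 8 is the doomsday itself: Monday.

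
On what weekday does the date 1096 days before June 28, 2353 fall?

Wednesday

First find the weekday of Jun 28, 2353. Doomsday rule: the anchor day for the 2300s is Wednesday. For year 53: 53÷12 = 4 r 5, and 5÷4 = 1, so 4+5+1 = 10.
Wednesday + 10 ≡ Saturday — that's 2353's doomsday.
In June the doomsday date is Jun 6.
Jun 28 is 22 days after Jun 6; 22 mod 7 = 1, so Saturday + 1 = Sunday.
1096 mod 7 = 4, so 1096 days before a Sunday is Sunday − 4 = Wednesday.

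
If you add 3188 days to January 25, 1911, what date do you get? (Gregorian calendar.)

+365 (one year) → Jan 25, 1912 (2823 left).
+366 (one year; includes Feb 29, 1912) → Jan 25, 1913 (2457 left).
+365 (one year) → Jan 25, 1914 (2092 left).
+365 (one year) → Jan 25, 1915 (1727 left).
+365 (one year) → Jan 25, 1916 (1362 left).
+366 (one year; includes Feb 29, 1916) → Jan 25, 1917 (996 left).
+365 (one year) → Jan 25, 1918 (631 left).
+365 (one year) → Jan 25, 1919 (266 left).
Jan has 31 days: +7 → Feb 1, 1919 (259 left).
Feb has 28 days: +28 → Mar 1, 1919 (231 left).
Mar has 31 days: +31 → Apr 1, 1919 (200 left).
Apr has 30 days: +30 → May 1, 1919 (170 left).
May has 31 days: +31 → Jun 1, 1919 (139 left).
Jun has 30 days: +30 → Jul 1, 1919 (109 left).
Jul has 31 days: +31 → Aug 1, 1919 (78 left).
Aug has 31 days: +31 → Sep 1, 1919 (47 left).
Sep has 30 days: +30 → Oct 1, 1919 (17 left).
+17 → Oct 18, 1919.

October 18, 1919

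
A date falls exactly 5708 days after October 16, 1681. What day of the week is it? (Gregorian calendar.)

Sunday

Oct 16, 1681 is a Thursday.
5708 mod 7 = 3, so 5708 days after a Thursday is Thursday + 3 = Sunday.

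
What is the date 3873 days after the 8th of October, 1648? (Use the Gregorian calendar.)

+365 (one year) → Oct 8, 1649 (3508 left).
+365 (one year) → Oct 8, 1650 (3143 left).
+365 (one year) → Oct 8, 1651 (2778 left).
+366 (one year; includes Feb 29, 1652) → Oct 8, 1652 (2412 left).
+365 (one year) → Oct 8, 1653 (2047 left).
+365 (one year) → Oct 8, 1654 (1682 left).
+365 (one year) → Oct 8, 1655 (1317 left).
+366 (one year; includes Feb 29, 1656) → Oct 8, 1656 (951 left).
+365 (one year) → Oct 8, 1657 (586 left).
+365 (one year) → Oct 8, 1658 (221 left).
Oct has 31 days: +24 → Nov 1, 1658 (197 left).
Nov has 30 days: +30 → Dec 1, 1658 (167 left).
Dec has 31 days: +31 → Jan 1, 1659 (136 left).
Jan has 31 days: +31 → Feb 1, 1659 (105 left).
Feb has 28 days: +28 → Mar 1, 1659 (77 left).
Mar has 31 days: +31 → Apr 1, 1659 (46 left).
Apr has 30 days: +30 → May 1, 1659 (16 left).
+16 → May 17, 1659.

May 17, 1659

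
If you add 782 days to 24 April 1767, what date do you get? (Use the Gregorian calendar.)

June 14, 1769

+366 (one year; includes Feb 29, 1768) → Apr 24, 1768 (416 left).
+365 (one year) → Apr 24, 1769 (51 left).
Apr has 30 days: +7 → May 1, 1769 (44 left).
May has 31 days: +31 → Jun 1, 1769 (13 left).
+13 → Jun 14, 1769.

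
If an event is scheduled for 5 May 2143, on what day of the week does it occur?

Sunday

January 1, 2143 is a Tuesday.
Jan 1, 2143 → Feb 1, 2143: 31 days (January has 31).
Feb 1, 2143 → Mar 1, 2143: 28 days (February has 28).
Mar 1, 2143 → Apr 1, 2143: 31 days (March has 31).
Apr 1, 2143 → May 1, 2143: 30 days (April has 30).
May 1, 2143 → May 5, 2143: 4 days.
Total: 124 days.
124 mod 7 = 5, so Tuesday + 5 = Sunday.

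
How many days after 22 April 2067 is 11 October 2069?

Apr 22, 2067 → Apr 22, 2068: 366 days (Feb 29, 2068 is in that span).
Apr 22, 2068 → Apr 22, 2069: 365 days.
Apr 22, 2069 → May 22, 2069: 30 days (April has 30).
May 22, 2069 → Jun 22, 2069: 31 days (May has 31).
Jun 22, 2069 → Jul 22, 2069: 30 days (June has 30).
Jul 22, 2069 → Aug 22, 2069: 31 days (July has 31).
Aug 22, 2069 → Sep 22, 2069: 31 days (August has 31).
Sep 22, 2069 → Oct 11, 2069: 19 days.
Total: 903 days.

903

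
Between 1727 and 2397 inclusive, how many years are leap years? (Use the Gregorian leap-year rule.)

163

Multiples of 4 in [1727,2397]: 168.
Of those, multiples of 100: 6 (not leap unless ÷400).
Multiples of 400: 1.
Leap years = 168 − 6 + 1 = 163.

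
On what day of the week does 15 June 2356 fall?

Friday

Doomsday rule: the anchor day for the 2300s is Wednesday. For year 56: 56÷12 = 4 r 8, and 8÷4 = 2, so 4+8+2 = 14.
Wednesday + 14 ≡ Wednesday — that's 2356's doomsday.
In June the doomsday date is Jun 6.
Jun 15 is 9 days after Jun 6; 9 mod 7 = 2, so Wednesday + 2 = Friday.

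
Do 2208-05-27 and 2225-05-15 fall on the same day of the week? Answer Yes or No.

No

From May 27, 2208 to May 15, 2225 is 6197 days.
6197 mod 7 = 2, so they are different weekdays.
(May 27, 2208 is a Friday; May 15, 2225 is a Sunday.)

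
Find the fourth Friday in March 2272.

March 1, 2272 is a Friday.
The first Friday is therefore March 1 (same day).
The fourth Friday is 1 + 3×7 = March 22.

March 22, 2272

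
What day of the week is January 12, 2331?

Doomsday rule: the anchor day for the 2300s is Wednesday. For year 31: 31÷12 = 2 r 7, and 7÷4 = 1, so 2+7+1 = 10.
Wednesday + 10 ≡ Saturday — that's 2331's doomsday.
In January the doomsday date is Jan 3 (2331 is not a leap year).
Jan 12 is 9 days after Jan 3; 9 mod 7 = 2, so Saturday + 2 = Monday.

Monday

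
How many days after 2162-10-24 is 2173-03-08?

Oct 24, 2162 → Oct 24, 2163: 365 days.
Oct 24, 2163 → Oct 24, 2164: 366 days (Feb 29, 2164 is in that span).
Oct 24, 2164 → Oct 24, 2165: 365 days.
Oct 24, 2165 → Oct 24, 2166: 365 days.
Oct 24, 2166 → Oct 24, 2167: 365 days.
Oct 24, 2167 → Oct 24, 2168: 366 days (Feb 29, 2168 is in that span).
Oct 24, 2168 → Oct 24, 2169: 365 days.
Oct 24, 2169 → Oct 24, 2170: 365 days.
Oct 24, 2170 → Oct 24, 2171: 365 days.
Oct 24, 2171 → Oct 24, 2172: 366 days (Feb 29, 2172 is in that span).
Oct 24, 2172 → Nov 24, 2172: 31 days (October has 31).
Nov 24, 2172 → Dec 24, 2172: 30 days (November has 30).
Dec 24, 2172 → Jan 24, 2173: 31 days (December has 31).
Jan 24, 2173 → Feb 24, 2173: 31 days (January has 31).
Feb 24, 2173 → Mar 8, 2173: 12 days.
Total: 3788 days.

3788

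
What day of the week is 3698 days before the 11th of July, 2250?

First find the weekday of Jul 11, 2250. Doomsday rule: the anchor day for the 2200s is Friday. For year 50: 50÷12 = 4 r 2, and 2÷4 = 0, so 4+2+0 = 6.
Friday + 6 ≡ Thursday — that's 2250's doomsday.
In July the doomsday date is Jul 11.
Jul 11 is the doomsday itself: Thursday.
3698 mod 7 = 2, so 3698 days before a Thursday is Thursday − 2 = Tuesday.

Tuesday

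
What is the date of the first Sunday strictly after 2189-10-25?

November 1, 2189

Oct 25, 2189 is a Sunday.
From Sunday to the next Sunday is 7 days.
Oct 25, 2189 + 7 = Nov 1, 2189.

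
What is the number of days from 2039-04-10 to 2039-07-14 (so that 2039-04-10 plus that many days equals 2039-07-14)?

95

Apr 10, 2039 → May 10, 2039: 30 days (April has 30).
May 10, 2039 → Jun 10, 2039: 31 days (May has 31).
Jun 10, 2039 → Jul 10, 2039: 30 days (June has 30).
Jul 10, 2039 → Jul 14, 2039: 4 days.
Total: 95 days.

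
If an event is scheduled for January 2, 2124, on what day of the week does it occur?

Sunday

Doomsday rule: the anchor day for the 2100s is Sunday. For year 24: 24÷12 = 2 r 0, and 0÷4 = 0, so 2+0+0 = 2.
Sunday + 2 ≡ Tuesday — that's 2124's doomsday.
In January the doomsday date is Jan 4 (2124 is a leap year (divisible by 4)).
Jan 2 is 2 days before Jan 4; 2 mod 7 = 2, so Tuesday − 2 = Sunday.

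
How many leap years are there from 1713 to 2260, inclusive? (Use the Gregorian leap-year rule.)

133

Multiples of 4 in [1713,2260]: 137.
Of those, multiples of 100: 5 (not leap unless ÷400).
Multiples of 400: 1.
Leap years = 137 − 5 + 1 = 133.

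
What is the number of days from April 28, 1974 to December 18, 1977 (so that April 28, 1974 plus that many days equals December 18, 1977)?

Apr 28, 1974 → Apr 28, 1975: 365 days.
Apr 28, 1975 → Apr 28, 1976: 366 days (Feb 29, 1976 is in that span).
Apr 28, 1976 → Apr 28, 1977: 365 days.
Apr 28, 1977 → May 28, 1977: 30 days (April has 30).
May 28, 1977 → Jun 28, 1977: 31 days (May has 31).
Jun 28, 1977 → Jul 28, 1977: 30 days (June has 30).
Jul 28, 1977 → Aug 28, 1977: 31 days (July has 31).
Aug 28, 1977 → Sep 28, 1977: 31 days (August has 31).
Sep 28, 1977 → Oct 28, 1977: 30 days (September has 30).
Oct 28, 1977 → Nov 28, 1977: 31 days (October has 31).
Nov 28, 1977 → Dec 18, 1977: 20 days.
Total: 1330 days.

1330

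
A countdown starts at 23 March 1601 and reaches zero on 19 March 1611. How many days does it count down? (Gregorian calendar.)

Mar 23, 1601 → Mar 23, 1602: 365 days.
Mar 23, 1602 → Mar 23, 1603: 365 days.
Mar 23, 1603 → Mar 23, 1604: 366 days (Feb 29, 1604 is in that span).
Mar 23, 1604 → Mar 23, 1605: 365 days.
Mar 23, 1605 → Mar 23, 1606: 365 days.
Mar 23, 1606 → Mar 23, 1607: 365 days.
Mar 23, 1607 → Mar 23, 1608: 366 days (Feb 29, 1608 is in that span).
Mar 23, 1608 → Mar 23, 1609: 365 days.
Mar 23, 1609 → Mar 23, 1610: 365 days.
Mar 23, 1610 → Apr 23, 1610: 31 days (March has 31).
Apr 23, 1610 → May 23, 1610: 30 days (April has 30).
May 23, 1610 → Jun 23, 1610: 31 days (May has 31).
Jun 23, 1610 → Jul 23, 1610: 30 days (June has 30).
Jul 23, 1610 → Aug 23, 1610: 31 days (July has 31).
Aug 23, 1610 → Sep 23, 1610: 31 days (August has 31).
Sep 23, 1610 → Oct 23, 1610: 30 days (September has 30).
Oct 23, 1610 → Nov 23, 1610: 31 days (October has 31).
Nov 23, 1610 → Dec 23, 1610: 30 days (November has 30).
Dec 23, 1610 → Jan 23, 1611: 31 days (December has 31).
Jan 23, 1611 → Feb 23, 1611: 31 days (January has 31).
Feb 23, 1611 → Mar 19, 1611: 24 days.
Total: 3648 days.

3648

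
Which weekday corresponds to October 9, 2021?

January 1, 2021 is a Friday.
Jan 1, 2021 → Feb 1, 2021: 31 days (January has 31).
Feb 1, 2021 → Mar 1, 2021: 28 days (February has 28).
Mar 1, 2021 → Apr 1, 2021: 31 days (March has 31).
Apr 1, 2021 → May 1, 2021: 30 days (April has 30).
May 1, 2021 → Jun 1, 2021: 31 days (May has 31).
Jun 1, 2021 → Jul 1, 2021: 30 days (June has 30).
Jul 1, 2021 → Aug 1, 2021: 31 days (July has 31).
Aug 1, 2021 → Sep 1, 2021: 31 days (August has 31).
Sep 1, 2021 → Oct 1, 2021: 30 days (September has 30).
Oct 1, 2021 → Oct 9, 2021: 8 days.
Total: 281 days.
281 mod 7 = 1, so Friday + 1 = Saturday.

Saturday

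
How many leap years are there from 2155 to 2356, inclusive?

Multiples of 4 in [2155,2356]: 51.
Of those, multiples of 100: 2 (not leap unless ÷400).
Multiples of 400: 0.
Leap years = 51 − 2 + 0 = 49.

49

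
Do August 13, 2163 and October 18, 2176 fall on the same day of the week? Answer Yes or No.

No

From Aug 13, 2163 to Oct 18, 2176 is 4815 days.
4815 mod 7 = 6, so they are different weekdays.
(Aug 13, 2163 is a Saturday; Oct 18, 2176 is a Friday.)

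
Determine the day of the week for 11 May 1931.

Monday

January 1, 1931 is a Thursday.
Jan 1, 1931 → Feb 1, 1931: 31 days (January has 31).
Feb 1, 1931 → Mar 1, 1931: 28 days (February has 28).
Mar 1, 1931 → Apr 1, 1931: 31 days (March has 31).
Apr 1, 1931 → May 1, 1931: 30 days (April has 30).
May 1, 1931 → May 11, 1931: 10 days.
Total: 130 days.
130 mod 7 = 4, so Thursday + 4 = Monday.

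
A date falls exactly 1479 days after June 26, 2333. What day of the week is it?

Jun 26, 2333 is a Monday.
1479 mod 7 = 2, so 1479 days after a Monday is Monday + 2 = Wednesday.

Wednesday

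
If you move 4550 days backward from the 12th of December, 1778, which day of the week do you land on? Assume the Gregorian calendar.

Saturday

Dec 12, 1778 is a Saturday.
4550 mod 7 = 0, so 4550 days before a Saturday is Saturday − 0 = Saturday.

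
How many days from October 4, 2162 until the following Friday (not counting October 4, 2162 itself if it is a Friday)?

Oct 4, 2162 is a Monday.
From Monday to the next Friday is 4 days.

4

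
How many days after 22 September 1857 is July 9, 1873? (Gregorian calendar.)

5769

Sep 22, 1857 → Sep 22, 1858: 365 days.
Sep 22, 1858 → Sep 22, 1859: 365 days.
Sep 22, 1859 → Sep 22, 1860: 366 days (Feb 29, 1860 is in that span).
Sep 22, 1860 → Sep 22, 1861: 365 days.
Sep 22, 1861 → Sep 22, 1862: 365 days.
Sep 22, 1862 → Sep 22, 1863: 365 days.
Sep 22, 1863 → Sep 22, 1864: 366 days (Feb 29, 1864 is in that span).
Sep 22, 1864 → Sep 22, 1865: 365 days.
Sep 22, 1865 → Sep 22, 1866: 365 days.
Sep 22, 1866 → Sep 22, 1867: 365 days.
Sep 22, 1867 → Sep 22, 1868: 366 days (Feb 29, 1868 is in that span).
Sep 22, 1868 → Sep 22, 1869: 365 days.
Sep 22, 1869 → Sep 22, 1870: 365 days.
Sep 22, 1870 → Sep 22, 1871: 365 days.
Sep 22, 1871 → Sep 22, 1872: 366 days (Feb 29, 1872 is in that span).
Sep 22, 1872 → Oct 22, 1872: 30 days (September has 30).
Oct 22, 1872 → Nov 22, 1872: 31 days (October has 31).
Nov 22, 1872 → Dec 22, 1872: 30 days (November has 30).
Dec 22, 1872 → Jan 22, 1873: 31 days (December has 31).
Jan 22, 1873 → Feb 22, 1873: 31 days (January has 31).
Feb 22, 1873 → Mar 22, 1873: 28 days (February has 28).
Mar 22, 1873 → Apr 22, 1873: 31 days (March has 31).
Apr 22, 1873 → May 22, 1873: 30 days (April has 30).
May 22, 1873 → Jun 22, 1873: 31 days (May has 31).
Jun 22, 1873 → Jul 9, 1873: 17 days.
Total: 5769 days.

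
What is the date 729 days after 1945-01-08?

+365 (one year) → Jan 8, 1946 (364 left).
Jan has 31 days: +24 → Feb 1, 1946 (340 left).
Feb has 28 days: +28 → Mar 1, 1946 (312 left).
Mar has 31 days: +31 → Apr 1, 1946 (281 left).
Apr has 30 days: +30 → May 1, 1946 (251 left).
May has 31 days: +31 → Jun 1, 1946 (220 left).
Jun has 30 days: +30 → Jul 1, 1946 (190 left).
Jul has 31 days: +31 → Aug 1, 1946 (159 left).
Aug has 31 days: +31 → Sep 1, 1946 (128 left).
Sep has 30 days: +30 → Oct 1, 1946 (98 left).
Oct has 31 days: +31 → Nov 1, 1946 (67 left).
Nov has 30 days: +30 → Dec 1, 1946 (37 left).
Dec has 31 days: +31 → Jan 1, 1947 (6 left).
+6 → Jan 7, 1947.

January 7, 1947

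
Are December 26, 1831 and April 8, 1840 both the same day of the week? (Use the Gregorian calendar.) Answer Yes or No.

No

From Dec 26, 1831 to Apr 8, 1840 is 3026 days.
3026 mod 7 = 2, so they are different weekdays.
(Dec 26, 1831 is a Monday; Apr 8, 1840 is a Wednesday.)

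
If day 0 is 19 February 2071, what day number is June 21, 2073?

853

Feb 19, 2071 → Feb 19, 2072: 365 days.
Feb 19, 2072 → Feb 19, 2073: 366 days (Feb 29, 2072 is in that span).
Feb 19, 2073 → Mar 19, 2073: 28 days (February has 28).
Mar 19, 2073 → Apr 19, 2073: 31 days (March has 31).
Apr 19, 2073 → May 19, 2073: 30 days (April has 30).
May 19, 2073 → Jun 19, 2073: 31 days (May has 31).
Jun 19, 2073 → Jun 21, 2073: 2 days.
Total: 853 days.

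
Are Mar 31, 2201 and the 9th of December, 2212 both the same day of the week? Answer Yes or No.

From Mar 31, 2201 to Dec 9, 2212 is 4271 days.
4271 mod 7 = 1, so they are different weekdays.
(Mar 31, 2201 is a Tuesday; Dec 9, 2212 is a Wednesday.)

No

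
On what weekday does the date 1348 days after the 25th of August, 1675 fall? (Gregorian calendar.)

Thursday

First find the weekday of Aug 25, 1675. Doomsday rule: the anchor day for the 1600s is Tuesday. For year 75: 75÷12 = 6 r 3, and 3÷4 = 0, so 6+3+0 = 9.
Tuesday + 9 ≡ Thursday — that's 1675's doomsday.
In August the doomsday date is Aug 8.
Aug 25 is 17 days after Aug 8; 17 mod 7 = 3, so Thursday + 3 = Sunday.
1348 mod 7 = 4, so 1348 days after a Sunday is Sunday + 4 = Thursday.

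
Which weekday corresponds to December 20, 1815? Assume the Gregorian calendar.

January 1, 1815 is a Sunday.
Jan 1, 1815 → Feb 1, 1815: 31 days (January has 31).
Feb 1, 1815 → Mar 1, 1815: 28 days (February has 28).
Mar 1, 1815 → Apr 1, 1815: 31 days (March has 31).
Apr 1, 1815 → May 1, 1815: 30 days (April has 30).
May 1, 1815 → Jun 1, 1815: 31 days (May has 31).
Jun 1, 1815 → Jul 1, 1815: 30 days (June has 30).
Jul 1, 1815 → Aug 1, 1815: 31 days (July has 31).
Aug 1, 1815 → Sep 1, 1815: 31 days (August has 31).
Sep 1, 1815 → Oct 1, 1815: 30 days (September has 30).
Oct 1, 1815 → Nov 1, 1815: 31 days (October has 31).
Nov 1, 1815 → Dec 1, 1815: 30 days (November has 30).
Dec 1, 1815 → Dec 20, 1815: 19 days.
Total: 353 days.
353 mod 7 = 3, so Sunday + 3 = Wednesday.

Wednesday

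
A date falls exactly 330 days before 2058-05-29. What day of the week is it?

May 29, 2058 is a Wednesday.
330 mod 7 = 1, so 330 days before a Wednesday is Wednesday − 1 = Tuesday.

Tuesday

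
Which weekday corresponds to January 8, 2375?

Doomsday rule: the anchor day for the 2300s is Wednesday. For year 75: 75÷12 = 6 r 3, and 3÷4 = 0, so 6+3+0 = 9.
Wednesday + 9 ≡ Friday — that's 2375's doomsday.
In January the doomsday date is Jan 3 (2375 is not a leap year).
Jan 8 is 5 days after Jan 3; 5 mod 7 = 5, so Friday + 5 = Wednesday.

Wednesday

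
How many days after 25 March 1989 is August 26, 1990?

Mar 25, 1989 → Mar 25, 1990: 365 days.
Mar 25, 1990 → Apr 25, 1990: 31 days (March has 31).
Apr 25, 1990 → May 25, 1990: 30 days (April has 30).
May 25, 1990 → Jun 25, 1990: 31 days (May has 31).
Jun 25, 1990 → Jul 25, 1990: 30 days (June has 30).
Jul 25, 1990 → Aug 25, 1990: 31 days (July has 31).
Aug 25, 1990 → Aug 26, 1990: 1 days.
Total: 519 days.

519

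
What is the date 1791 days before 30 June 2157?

−365 (one year) → Jun 30, 2156 (1426 left).
−366 (one year; includes Feb 29, 2156) → Jun 30, 2155 (1060 left).
−365 (one year) → Jun 30, 2154 (695 left).
−365 (one year) → Jun 30, 2153 (330 left).
−30 → May 31, 2153 (end of May, 31 days; 300 left).
−31 → Apr 30, 2153 (end of Apr, 30 days; 269 left).
−30 → Mar 31, 2153 (end of Mar, 31 days; 239 left).
−31 → Feb 28, 2153 (end of Feb, 28 days; 208 left).
−28 → Jan 31, 2153 (end of Jan, 31 days; 180 left).
−31 → Dec 31, 2152 (end of Dec, 31 days; 149 left).
−31 → Nov 30, 2152 (end of Nov, 30 days; 118 left).
−30 → Oct 31, 2152 (end of Oct, 31 days; 88 left).
−31 → Sep 30, 2152 (end of Sep, 30 days; 57 left).
−30 → Aug 31, 2152 (end of Aug, 31 days; 27 left).
−27 → Aug 4, 2152.

August 4, 2152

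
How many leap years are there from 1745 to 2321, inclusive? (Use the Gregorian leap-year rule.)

139

Multiples of 4 in [1745,2321]: 144.
Of those, multiples of 100: 6 (not leap unless ÷400).
Multiples of 400: 1.
Leap years = 144 − 6 + 1 = 139.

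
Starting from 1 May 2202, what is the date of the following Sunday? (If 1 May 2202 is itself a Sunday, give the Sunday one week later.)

May 2, 2202

May 1, 2202 is a Saturday.
From Saturday to the next Sunday is 1 day.
May 1, 2202 + 1 = May 2, 2202.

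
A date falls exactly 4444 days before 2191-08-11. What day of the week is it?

Friday

Aug 11, 2191 is a Thursday.
4444 mod 7 = 6, so 4444 days before a Thursday is Thursday − 6 = Friday.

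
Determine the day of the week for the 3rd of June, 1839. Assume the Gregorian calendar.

Monday

Doomsday rule: the anchor day for the 1800s is Friday. For year 39: 39÷12 = 3 r 3, and 3÷4 = 0, so 3+3+0 = 6.
Friday + 6 ≡ Thursday — that's 1839's doomsday.
In June the doomsday date is Jun 6.
Jun 3 is 3 days before Jun 6; 3 mod 7 = 3, so Thursday − 3 = Monday.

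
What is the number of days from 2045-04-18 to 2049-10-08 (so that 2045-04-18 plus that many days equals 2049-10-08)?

1634

Apr 18, 2045 → Apr 18, 2046: 365 days.
Apr 18, 2046 → Apr 18, 2047: 365 days.
Apr 18, 2047 → Apr 18, 2048: 366 days (Feb 29, 2048 is in that span).
Apr 18, 2048 → Apr 18, 2049: 365 days.
Apr 18, 2049 → May 18, 2049: 30 days (April has 30).
May 18, 2049 → Jun 18, 2049: 31 days (May has 31).
Jun 18, 2049 → Jul 18, 2049: 30 days (June has 30).
Jul 18, 2049 → Aug 18, 2049: 31 days (July has 31).
Aug 18, 2049 → Sep 18, 2049: 31 days (August has 31).
Sep 18, 2049 → Oct 8, 2049: 20 days.
Total: 1634 days.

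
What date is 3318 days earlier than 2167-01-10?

December 10, 2157

−365 (one year) → Jan 10, 2166 (2953 left).
−365 (one year) → Jan 10, 2165 (2588 left).
−366 (one year; includes Feb 29, 2164) → Jan 10, 2164 (2222 left).
−365 (one year) → Jan 10, 2163 (1857 left).
−365 (one year) → Jan 10, 2162 (1492 left).
−365 (one year) → Jan 10, 2161 (1127 left).
−366 (one year; includes Feb 29, 2160) → Jan 10, 2160 (761 left).
−365 (one year) → Jan 10, 2159 (396 left).
−10 → Dec 31, 2158 (end of Dec, 31 days; 386 left).
−31 → Nov 30, 2158 (end of Nov, 30 days; 355 left).
−30 → Oct 31, 2158 (end of Oct, 31 days; 325 left).
−31 → Sep 30, 2158 (end of Sep, 30 days; 294 left).
−30 → Aug 31, 2158 (end of Aug, 31 days; 264 left).
−31 → Jul 31, 2158 (end of Jul, 31 days; 233 left).
−31 → Jun 30, 2158 (end of Jun, 30 days; 202 left).
−30 → May 31, 2158 (end of May, 31 days; 172 left).
−31 → Apr 30, 2158 (end of Apr, 30 days; 141 left).
−30 → Mar 31, 2158 (end of Mar, 31 days; 111 left).
−31 → Feb 28, 2158 (end of Feb, 28 days; 80 left).
−28 → Jan 31, 2158 (end of Jan, 31 days; 52 left).
−31 → Dec 31, 2157 (end of Dec, 31 days; 21 left).
−21 → Dec 10, 2157.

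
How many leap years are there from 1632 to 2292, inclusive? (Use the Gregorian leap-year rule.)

161

Multiples of 4 in [1632,2292]: 166.
Of those, multiples of 100: 6 (not leap unless ÷400).
Multiples of 400: 1.
Leap years = 166 − 6 + 1 = 161.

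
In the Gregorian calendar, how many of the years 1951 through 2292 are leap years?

84

Multiples of 4 in [1951,2292]: 86.
Of those, multiples of 100: 3 (not leap unless ÷400).
Multiples of 400: 1.
Leap years = 86 − 3 + 1 = 84.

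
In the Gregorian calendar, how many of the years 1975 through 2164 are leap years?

Multiples of 4 in [1975,2164]: 48.
Of those, multiples of 100: 2 (not leap unless ÷400).
Multiples of 400: 1.
Leap years = 48 − 2 + 1 = 47.

47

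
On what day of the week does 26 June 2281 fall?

Sunday

Doomsday rule: the anchor day for the 2200s is Friday. For year 81: 81÷12 = 6 r 9, and 9÷4 = 2, so 6+9+2 = 17.
Friday + 17 ≡ Monday — that's 2281's doomsday.
In June the doomsday date is Jun 6.
Jun 26 is 20 days after Jun 6; 20 mod 7 = 6, so Monday + 6 = Sunday.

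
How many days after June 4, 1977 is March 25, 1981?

Jun 4, 1977 → Jun 4, 1978: 365 days.
Jun 4, 1978 → Jun 4, 1979: 365 days.
Jun 4, 1979 → Jun 4, 1980: 366 days (Feb 29, 1980 is in that span).
Jun 4, 1980 → Jul 4, 1980: 30 days (June has 30).
Jul 4, 1980 → Aug 4, 1980: 31 days (July has 31).
Aug 4, 1980 → Sep 4, 1980: 31 days (August has 31).
Sep 4, 1980 → Oct 4, 1980: 30 days (September has 30).
Oct 4, 1980 → Nov 4, 1980: 31 days (October has 31).
Nov 4, 1980 → Dec 4, 1980: 30 days (November has 30).
Dec 4, 1980 → Jan 4, 1981: 31 days (December has 31).
Jan 4, 1981 → Feb 4, 1981: 31 days (January has 31).
Feb 4, 1981 → Mar 4, 1981: 28 days (February has 28).
Mar 4, 1981 → Mar 25, 1981: 21 days.
Total: 1390 days.

1390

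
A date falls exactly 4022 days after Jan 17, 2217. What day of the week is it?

Tuesday

First find the weekday of Jan 17, 2217. Doomsday rule: the anchor day for the 2200s is Friday. For year 17: 17÷12 = 1 r 5, and 5÷4 = 1, so 1+5+1 = 7.
Friday + 7 ≡ Friday — that's 2217's doomsday.
In January the doomsday date is Jan 3 (2217 is not a leap year).
Jan 17 is 14 days after Jan 3; 14 mod 7 = 0, so Friday + 0 = Friday.
4022 mod 7 = 4, so 4022 days after a Friday is Friday + 4 = Tuesday.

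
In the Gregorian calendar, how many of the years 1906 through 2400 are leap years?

Multiples of 4 in [1906,2400]: 124.
Of those, multiples of 100: 5 (not leap unless ÷400).
Multiples of 400: 2.
Leap years = 124 − 5 + 2 = 121.

121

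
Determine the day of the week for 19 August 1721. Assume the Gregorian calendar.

Doomsday rule: the anchor day for the 1700s is Sunday. For year 21: 21÷12 = 1 r 9, and 9÷4 = 2, so 1+9+2 = 12.
Sunday + 12 ≡ Friday — that's 1721's doomsday.
In August the doomsday date is Aug 8.
Aug 19 is 11 days after Aug 8; 11 mod 7 = 4, so Friday + 4 = Tuesday.

Tuesday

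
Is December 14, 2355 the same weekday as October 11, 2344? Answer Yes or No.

From Oct 11, 2344 to Dec 14, 2355 is 4081 days.
4081 mod 7 = 0, so they are the same weekday.
(Oct 11, 2344 is a Wednesday; Dec 14, 2355 is a Wednesday.)

Yes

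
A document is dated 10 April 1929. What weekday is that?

Doomsday rule: the anchor day for the 1900s is Wednesday. For year 29: 29÷12 = 2 r 5, and 5÷4 = 1, so 2+5+1 = 8.
Wednesday + 8 ≡ Thursday — that's 1929's doomsday.
In April the doomsday date is Apr 4.
Apr 10 is 6 days after Apr 4; 6 mod 7 = 6, so Thursday + 6 = Wednesday.

Wednesday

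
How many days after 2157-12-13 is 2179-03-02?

7749

Dec 13, 2157 → Dec 13, 2158: 365 days.
Dec 13, 2158 → Dec 13, 2159: 365 days.
Dec 13, 2159 → Dec 13, 2160: 366 days (Feb 29, 2160 is in that span).
Dec 13, 2160 → Dec 13, 2161: 365 days.
Dec 13, 2161 → Dec 13, 2162: 365 days.
Dec 13, 2162 → Dec 13, 2163: 365 days.
Dec 13, 2163 → Dec 13, 2164: 366 days (Feb 29, 2164 is in that span).
Dec 13, 2164 → Dec 13, 2165: 365 days.
Dec 13, 2165 → Dec 13, 2166: 365 days.
Dec 13, 2166 → Dec 13, 2167: 365 days.
Dec 13, 2167 → Dec 13, 2168: 366 days (Feb 29, 2168 is in that span).
Dec 13, 2168 → Dec 13, 2169: 365 days.
Dec 13, 2169 → Dec 13, 2170: 365 days.
Dec 13, 2170 → Dec 13, 2171: 365 days.
Dec 13, 2171 → Dec 13, 2172: 366 days (Feb 29, 2172 is in that span).
Dec 13, 2172 → Dec 13, 2173: 365 days.
Dec 13, 2173 → Dec 13, 2174: 365 days.
Dec 13, 2174 → Dec 13, 2175: 365 days.
Dec 13, 2175 → Dec 13, 2176: 366 days (Feb 29, 2176 is in that span).
Dec 13, 2176 → Dec 13, 2177: 365 days.
Dec 13, 2177 → Dec 13, 2178: 365 days.
Dec 13, 2178 → Jan 13, 2179: 31 days (December has 31).
Jan 13, 2179 → Feb 13, 2179: 31 days (January has 31).
Feb 13, 2179 → Mar 2, 2179: 17 days.
Total: 7749 days.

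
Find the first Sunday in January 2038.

January 1, 2038 is a Friday.
The first Sunday is therefore January 3 (2 days later).

January 3, 2038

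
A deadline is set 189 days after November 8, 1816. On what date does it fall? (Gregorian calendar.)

May 16, 1817

Nov has 30 days: +23 → Dec 1, 1816 (166 left).
Dec has 31 days: +31 → Jan 1, 1817 (135 left).
Jan has 31 days: +31 → Feb 1, 1817 (104 left).
Feb has 28 days: +28 → Mar 1, 1817 (76 left).
Mar has 31 days: +31 → Apr 1, 1817 (45 left).
Apr has 30 days: +30 → May 1, 1817 (15 left).
+15 → May 16, 1817.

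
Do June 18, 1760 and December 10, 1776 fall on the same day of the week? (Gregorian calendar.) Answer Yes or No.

From Jun 18, 1760 to Dec 10, 1776 is 6019 days.
6019 mod 7 = 6, so they are different weekdays.
(Jun 18, 1760 is a Wednesday; Dec 10, 1776 is a Tuesday.)

No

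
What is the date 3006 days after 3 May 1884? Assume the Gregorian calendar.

July 26, 1892

+365 (one year) → May 3, 1885 (2641 left).
+365 (one year) → May 3, 1886 (2276 left).
+365 (one year) → May 3, 1887 (1911 left).
+366 (one year; includes Feb 29, 1888) → May 3, 1888 (1545 left).
+365 (one year) → May 3, 1889 (1180 left).
+365 (one year) → May 3, 1890 (815 left).
+365 (one year) → May 3, 1891 (450 left).
+366 (one year; includes Feb 29, 1892) → May 3, 1892 (84 left).
May has 31 days: +29 → Jun 1, 1892 (55 left).
Jun has 30 days: +30 → Jul 1, 1892 (25 left).
+25 → Jul 26, 1892.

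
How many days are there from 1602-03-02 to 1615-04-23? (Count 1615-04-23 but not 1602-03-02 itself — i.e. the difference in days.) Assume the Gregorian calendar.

4800

Mar 2, 1602 → Mar 2, 1603: 365 days.
Mar 2, 1603 → Mar 2, 1604: 366 days (Feb 29, 1604 is in that span).
Mar 2, 1604 → Mar 2, 1605: 365 days.
Mar 2, 1605 → Mar 2, 1606: 365 days.
Mar 2, 1606 → Mar 2, 1607: 365 days.
Mar 2, 1607 → Mar 2, 1608: 366 days (Feb 29, 1608 is in that span).
Mar 2, 1608 → Mar 2, 1609: 365 days.
Mar 2, 1609 → Mar 2, 1610: 365 days.
Mar 2, 1610 → Mar 2, 1611: 365 days.
Mar 2, 1611 → Mar 2, 1612: 366 days (Feb 29, 1612 is in that span).
Mar 2, 1612 → Mar 2, 1613: 365 days.
Mar 2, 1613 → Mar 2, 1614: 365 days.
Mar 2, 1614 → Mar 2, 1615: 365 days.
Mar 2, 1615 → Apr 2, 1615: 31 days (March has 31).
Apr 2, 1615 → Apr 23, 1615: 21 days.
Total: 4800 days.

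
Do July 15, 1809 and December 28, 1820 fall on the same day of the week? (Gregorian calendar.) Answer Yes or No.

No

From Jul 15, 1809 to Dec 28, 1820 is 4184 days.
4184 mod 7 = 5, so they are different weekdays.
(Jul 15, 1809 is a Saturday; Dec 28, 1820 is a Thursday.)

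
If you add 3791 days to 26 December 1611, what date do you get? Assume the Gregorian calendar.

May 13, 1622

+366 (one year; includes Feb 29, 1612) → Dec 26, 1612 (3425 left).
+365 (one year) → Dec 26, 1613 (3060 left).
+365 (one year) → Dec 26, 1614 (2695 left).
+365 (one year) → Dec 26, 1615 (2330 left).
+366 (one year; includes Feb 29, 1616) → Dec 26, 1616 (1964 left).
+365 (one year) → Dec 26, 1617 (1599 left).
+365 (one year) → Dec 26, 1618 (1234 left).
+365 (one year) → Dec 26, 1619 (869 left).
+366 (one year; includes Feb 29, 1620) → Dec 26, 1620 (503 left).
+365 (one year) → Dec 26, 1621 (138 left).
Dec has 31 days: +6 → Jan 1, 1622 (132 left).
Jan has 31 days: +31 → Feb 1, 1622 (101 left).
Feb has 28 days: +28 → Mar 1, 1622 (73 left).
Mar has 31 days: +31 → Apr 1, 1622 (42 left).
Apr has 30 days: +30 → May 1, 1622 (12 left).
+12 → May 13, 1622.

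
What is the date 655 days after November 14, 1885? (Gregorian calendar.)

August 31, 1887

+365 (one year) → Nov 14, 1886 (290 left).
Nov has 30 days: +17 → Dec 1, 1886 (273 left).
Dec has 31 days: +31 → Jan 1, 1887 (242 left).
Jan has 31 days: +31 → Feb 1, 1887 (211 left).
Feb has 28 days: +28 → Mar 1, 1887 (183 left).
Mar has 31 days: +31 → Apr 1, 1887 (152 left).
Apr has 30 days: +30 → May 1, 1887 (122 left).
May has 31 days: +31 → Jun 1, 1887 (91 left).
Jun has 30 days: +30 → Jul 1, 1887 (61 left).
Jul has 31 days: +31 → Aug 1, 1887 (30 left).
+30 → Aug 31, 1887.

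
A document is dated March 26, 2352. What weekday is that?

Doomsday rule: the anchor day for the 2300s is Wednesday. For year 52: 52÷12 = 4 r 4, and 4÷4 = 1, so 4+4+1 = 9.
Wednesday + 9 ≡ Friday — that's 2352's doomsday.
In March the doomsday date is Mar 14.
Mar 26 is 12 days after Mar 14; 12 mod 7 = 5, so Friday + 5 = Wednesday.

Wednesday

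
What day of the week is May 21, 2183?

Wednesday

Doomsday rule: the anchor day for the 2100s is Sunday. For year 83: 83÷12 = 6 r 11, and 11÷4 = 2, so 6+11+2 = 19.
Sunday + 19 ≡ Friday — that's 2183's doomsday.
In May the doomsday date is May 9.
May 21 is 12 days after May 9; 12 mod 7 = 5, so Friday + 5 = Wednesday.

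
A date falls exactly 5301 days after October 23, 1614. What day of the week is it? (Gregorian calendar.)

Oct 23, 1614 is a Thursday.
5301 mod 7 = 2, so 5301 days after a Thursday is Thursday + 2 = Saturday.

Saturday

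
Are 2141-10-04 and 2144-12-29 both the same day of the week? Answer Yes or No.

From Oct 4, 2141 to Dec 29, 2144 is 1182 days.
1182 mod 7 = 6, so they are different weekdays.
(Oct 4, 2141 is a Wednesday; Dec 29, 2144 is a Tuesday.)

No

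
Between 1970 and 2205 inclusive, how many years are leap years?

57

Multiples of 4 in [1970,2205]: 59.
Of those, multiples of 100: 3 (not leap unless ÷400).
Multiples of 400: 1.
Leap years = 59 − 3 + 1 = 57.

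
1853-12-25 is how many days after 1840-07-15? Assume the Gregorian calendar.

4911

Jul 15, 1840 → Jul 15, 1841: 365 days.
Jul 15, 1841 → Jul 15, 1842: 365 days.
Jul 15, 1842 → Jul 15, 1843: 365 days.
Jul 15, 1843 → Jul 15, 1844: 366 days (Feb 29, 1844 is in that span).
Jul 15, 1844 → Jul 15, 1845: 365 days.
Jul 15, 1845 → Jul 15, 1846: 365 days.
Jul 15, 1846 → Jul 15, 1847: 365 days.
Jul 15, 1847 → Jul 15, 1848: 366 days (Feb 29, 1848 is in that span).
Jul 15, 1848 → Jul 15, 1849: 365 days.
Jul 15, 1849 → Jul 15, 1850: 365 days.
Jul 15, 1850 → Jul 15, 1851: 365 days.
Jul 15, 1851 → Jul 15, 1852: 366 days (Feb 29, 1852 is in that span).
Jul 15, 1852 → Jul 15, 1853: 365 days.
Jul 15, 1853 → Aug 15, 1853: 31 days (July has 31).
Aug 15, 1853 → Sep 15, 1853: 31 days (August has 31).
Sep 15, 1853 → Oct 15, 1853: 30 days (September has 30).
Oct 15, 1853 → Nov 15, 1853: 31 days (October has 31).
Nov 15, 1853 → Dec 15, 1853: 30 days (November has 30).
Dec 15, 1853 → Dec 25, 1853: 10 days.
Total: 4911 days.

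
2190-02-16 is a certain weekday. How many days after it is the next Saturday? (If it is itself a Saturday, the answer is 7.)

Feb 16, 2190 is a Tuesday.
From Tuesday to the next Saturday is 4 days.

4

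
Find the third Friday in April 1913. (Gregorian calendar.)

April 18, 1913

April 1, 1913 is a Tuesday.
The first Friday is therefore April 4 (3 days later).
The third Friday is 4 + 2×7 = April 18.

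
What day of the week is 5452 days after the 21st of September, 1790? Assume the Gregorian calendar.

Monday

Sep 21, 1790 is a Tuesday.
5452 mod 7 = 6, so 5452 days after a Tuesday is Tuesday + 6 = Monday.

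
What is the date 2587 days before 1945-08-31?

−365 (one year) → Aug 31, 1944 (2222 left).
−366 (one year; includes Feb 29, 1944) → Aug 31, 1943 (1856 left).
−365 (one year) → Aug 31, 1942 (1491 left).
−365 (one year) → Aug 31, 1941 (1126 left).
−365 (one year) → Aug 31, 1940 (761 left).
−366 (one year; includes Feb 29, 1940) → Aug 31, 1939 (395 left).
−31 → Jul 31, 1939 (end of Jul, 31 days; 364 left).
−31 → Jun 30, 1939 (end of Jun, 30 days; 333 left).
−30 → May 31, 1939 (end of May, 31 days; 303 left).
−31 → Apr 30, 1939 (end of Apr, 30 days; 272 left).
−30 → Mar 31, 1939 (end of Mar, 31 days; 242 left).
−31 → Feb 28, 1939 (end of Feb, 28 days; 211 left).
−28 → Jan 31, 1939 (end of Jan, 31 days; 183 left).
−31 → Dec 31, 1938 (end of Dec, 31 days; 152 left).
−31 → Nov 30, 1938 (end of Nov, 30 days; 121 left).
−30 → Oct 31, 1938 (end of Oct, 31 days; 91 left).
−31 → Sep 30, 1938 (end of Sep, 30 days; 60 left).
−30 → Aug 31, 1938 (end of Aug, 31 days; 30 left).
−30 → Aug 1, 1938.

August 1, 1938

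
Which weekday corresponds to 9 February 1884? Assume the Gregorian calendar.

Doomsday rule: the anchor day for the 1800s is Friday. For year 84: 84÷12 = 7 r 0, and 0÷4 = 0, so 7+0+0 = 7.
Friday + 7 ≡ Friday — that's 1884's doomsday.
In February the doomsday date is Feb 29 (1884 is a leap year (divisible by 4)).
Feb 9 is 20 days before Feb 29; 20 mod 7 = 6, so Friday − 6 = Saturday.

Saturday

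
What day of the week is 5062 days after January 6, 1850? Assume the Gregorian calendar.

Monday

Jan 6, 1850 is a Sunday.
5062 mod 7 = 1, so 5062 days after a Sunday is Sunday + 1 = Monday.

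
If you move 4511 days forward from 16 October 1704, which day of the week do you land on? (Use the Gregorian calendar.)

Sunday

Oct 16, 1704 is a Thursday.
4511 mod 7 = 3, so 4511 days after a Thursday is Thursday + 3 = Sunday.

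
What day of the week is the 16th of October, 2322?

Monday

Doomsday rule: the anchor day for the 2300s is Wednesday. For year 22: 22÷12 = 1 r 10, and 10÷4 = 2, so 1+10+2 = 13.
Wednesday + 13 ≡ Tuesday — that's 2322's doomsday.
In October the doomsday date is Oct 10.
Oct 16 is 6 days after Oct 10; 6 mod 7 = 6, so Tuesday + 6 = Monday.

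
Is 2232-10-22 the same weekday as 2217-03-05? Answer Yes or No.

No

From Mar 5, 2217 to Oct 22, 2232 is 5710 days.
5710 mod 7 = 5, so they are different weekdays.
(Mar 5, 2217 is a Wednesday; Oct 22, 2232 is a Monday.)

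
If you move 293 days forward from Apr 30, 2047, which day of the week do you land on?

First find the weekday of Apr 30, 2047. Doomsday rule: the anchor day for the 2000s is Tuesday. For year 47: 47÷12 = 3 r 11, and 11÷4 = 2, so 3+11+2 = 16.
Tuesday + 16 ≡ Thursday — that's 2047's doomsday.
In April the doomsday date is Apr 4.
Apr 30 is 26 days after Apr 4; 26 mod 7 = 5, so Thursday + 5 = Tuesday.
293 mod 7 = 6, so 293 days after a Tuesday is Tuesday + 6 = Monday.

Monday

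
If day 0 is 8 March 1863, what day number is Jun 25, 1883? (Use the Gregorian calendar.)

Mar 8, 1863 → Mar 8, 1864: 366 days (Feb 29, 1864 is in that span).
Mar 8, 1864 → Mar 8, 1865: 365 days.
Mar 8, 1865 → Mar 8, 1866: 365 days.
Mar 8, 1866 → Mar 8, 1867: 365 days.
Mar 8, 1867 → Mar 8, 1868: 366 days (Feb 29, 1868 is in that span).
Mar 8, 1868 → Mar 8, 1869: 365 days.
Mar 8, 1869 → Mar 8, 1870: 365 days.
Mar 8, 1870 → Mar 8, 1871: 365 days.
Mar 8, 1871 → Mar 8, 1872: 366 days (Feb 29, 1872 is in that span).
Mar 8, 1872 → Mar 8, 1873: 365 days.
Mar 8, 1873 → Mar 8, 1874: 365 days.
Mar 8, 1874 → Mar 8, 1875: 365 days.
Mar 8, 1875 → Mar 8, 1876: 366 days (Feb 29, 1876 is in that span).
Mar 8, 1876 → Mar 8, 1877: 365 days.
Mar 8, 1877 → Mar 8, 1878: 365 days.
Mar 8, 1878 → Mar 8, 1879: 365 days.
Mar 8, 1879 → Mar 8, 1880: 366 days (Feb 29, 1880 is in that span).
Mar 8, 1880 → Mar 8, 1881: 365 days.
Mar 8, 1881 → Mar 8, 1882: 365 days.
Mar 8, 1882 → Mar 8, 1883: 365 days.
Mar 8, 1883 → Apr 8, 1883: 31 days (March has 31).
Apr 8, 1883 → May 8, 1883: 30 days (April has 30).
May 8, 1883 → Jun 8, 1883: 31 days (May has 31).
Jun 8, 1883 → Jun 25, 1883: 17 days.
Total: 7414 days.

7414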